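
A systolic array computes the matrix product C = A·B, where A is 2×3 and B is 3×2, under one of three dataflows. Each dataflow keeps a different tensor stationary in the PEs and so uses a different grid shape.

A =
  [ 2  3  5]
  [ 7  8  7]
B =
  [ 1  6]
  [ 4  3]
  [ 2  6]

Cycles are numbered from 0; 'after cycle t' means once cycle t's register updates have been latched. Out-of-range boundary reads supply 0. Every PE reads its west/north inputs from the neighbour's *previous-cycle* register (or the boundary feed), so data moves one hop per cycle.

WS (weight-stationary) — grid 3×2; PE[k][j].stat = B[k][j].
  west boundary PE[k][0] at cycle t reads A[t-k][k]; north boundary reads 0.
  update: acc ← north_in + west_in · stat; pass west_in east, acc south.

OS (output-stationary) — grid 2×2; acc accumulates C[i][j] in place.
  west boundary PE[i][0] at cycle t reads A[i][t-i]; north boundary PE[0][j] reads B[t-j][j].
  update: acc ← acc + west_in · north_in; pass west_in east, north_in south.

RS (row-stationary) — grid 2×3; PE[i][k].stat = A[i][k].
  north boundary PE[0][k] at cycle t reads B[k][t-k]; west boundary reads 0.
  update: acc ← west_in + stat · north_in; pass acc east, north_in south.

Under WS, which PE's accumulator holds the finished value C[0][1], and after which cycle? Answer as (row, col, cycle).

(row, col, cycle) = (2, 1, 3)

WS: C[0][1] accumulates in PE[2][1]:
  @0  [2,1]  acc 0  |  →0  ↓0
  @1  [2,1]  acc 0  |  →0  ↓0
  @2  [2,1]  acc 0  |  →0  ↓0
  @3  [2,1]  acc 51  |  →5  ↓51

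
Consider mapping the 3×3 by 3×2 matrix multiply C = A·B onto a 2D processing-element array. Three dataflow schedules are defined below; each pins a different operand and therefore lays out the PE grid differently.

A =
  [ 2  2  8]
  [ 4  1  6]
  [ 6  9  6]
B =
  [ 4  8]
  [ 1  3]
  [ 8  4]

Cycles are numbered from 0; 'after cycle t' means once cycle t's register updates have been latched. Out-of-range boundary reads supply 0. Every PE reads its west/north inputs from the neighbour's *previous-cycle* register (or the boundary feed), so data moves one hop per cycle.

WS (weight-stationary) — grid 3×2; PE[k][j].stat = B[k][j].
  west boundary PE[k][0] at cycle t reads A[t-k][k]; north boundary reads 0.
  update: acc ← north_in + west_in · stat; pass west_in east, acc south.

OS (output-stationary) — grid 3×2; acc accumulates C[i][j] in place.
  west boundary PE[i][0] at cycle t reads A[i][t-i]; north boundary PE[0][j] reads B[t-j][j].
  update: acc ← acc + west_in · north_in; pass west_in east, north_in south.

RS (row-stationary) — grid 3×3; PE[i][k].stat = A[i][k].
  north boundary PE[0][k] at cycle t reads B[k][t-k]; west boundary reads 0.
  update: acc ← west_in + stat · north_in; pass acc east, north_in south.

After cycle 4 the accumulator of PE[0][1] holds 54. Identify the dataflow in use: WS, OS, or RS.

WS [3×2] PE[0][1] across cycles:
  step 0 · PE0,1: acc=0; fwd→0 fwd↓0
  step 1 · PE0,1: acc=16; fwd→2 fwd↓16
  step 2 · PE0,1: acc=32; fwd→4 fwd↓32
  step 3 · PE0,1: acc=48; fwd→6 fwd↓48
  step 4 · PE0,1: acc=0; fwd→0 fwd↓0
OS [3×2] PE[0][1] across cycles:
  step 0 · PE0,1: acc=0; fwd→0 fwd↓0
  step 1 · PE0,1: acc=16; fwd→2 fwd↓8
  step 2 · PE0,1: acc=22; fwd→2 fwd↓3
  step 3 · PE0,1: acc=54; fwd→8 fwd↓4
  step 4 · PE0,1: acc=54; fwd→0 fwd↓0
RS [3×3] PE[0][1] across cycles:
  step 0 · PE0,1: acc=0; fwd→0 fwd↓0
  step 1 · PE0,1: acc=10; fwd→10 fwd↓1
  step 2 · PE0,1: acc=22; fwd→22 fwd↓3
  step 3 · PE0,1: acc=0; fwd→0 fwd↓0
  step 4 · PE0,1: acc=0; fwd→0 fwd↓0

dataflow = OS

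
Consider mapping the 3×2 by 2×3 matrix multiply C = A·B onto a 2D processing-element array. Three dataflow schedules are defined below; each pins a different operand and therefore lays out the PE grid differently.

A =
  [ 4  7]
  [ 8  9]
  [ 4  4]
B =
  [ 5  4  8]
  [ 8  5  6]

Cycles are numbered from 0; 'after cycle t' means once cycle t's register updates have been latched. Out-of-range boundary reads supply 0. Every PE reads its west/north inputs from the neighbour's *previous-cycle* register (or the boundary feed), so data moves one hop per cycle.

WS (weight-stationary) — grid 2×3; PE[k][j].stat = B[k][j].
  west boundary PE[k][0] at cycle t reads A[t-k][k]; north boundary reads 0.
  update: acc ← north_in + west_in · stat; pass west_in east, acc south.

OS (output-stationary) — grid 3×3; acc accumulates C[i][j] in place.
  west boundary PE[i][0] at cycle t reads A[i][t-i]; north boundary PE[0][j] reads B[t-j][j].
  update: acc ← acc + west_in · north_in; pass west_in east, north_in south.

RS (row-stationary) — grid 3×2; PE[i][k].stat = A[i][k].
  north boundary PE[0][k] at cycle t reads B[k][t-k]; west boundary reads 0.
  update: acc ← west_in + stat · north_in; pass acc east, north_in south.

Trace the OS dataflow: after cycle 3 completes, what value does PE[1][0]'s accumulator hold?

PE[1][0].acc = 112

OS 3×3: PE[1][0] cycle-by-cycle (with neighbour feeds):
  [0] (0,0) acc=20 (h:4 v:5)
  [0] (1,0) acc=0 (h:0 v:0)
  [1] (0,0) acc=76 (h:7 v:8)
  [1] (1,0) acc=40 (h:8 v:5)
  [2] (0,0) acc=76 (h:0 v:0)
  [2] (1,0) acc=112 (h:9 v:8)
  [3] (0,0) acc=76 (h:0 v:0)
  [3] (1,0) acc=112 (h:0 v:0)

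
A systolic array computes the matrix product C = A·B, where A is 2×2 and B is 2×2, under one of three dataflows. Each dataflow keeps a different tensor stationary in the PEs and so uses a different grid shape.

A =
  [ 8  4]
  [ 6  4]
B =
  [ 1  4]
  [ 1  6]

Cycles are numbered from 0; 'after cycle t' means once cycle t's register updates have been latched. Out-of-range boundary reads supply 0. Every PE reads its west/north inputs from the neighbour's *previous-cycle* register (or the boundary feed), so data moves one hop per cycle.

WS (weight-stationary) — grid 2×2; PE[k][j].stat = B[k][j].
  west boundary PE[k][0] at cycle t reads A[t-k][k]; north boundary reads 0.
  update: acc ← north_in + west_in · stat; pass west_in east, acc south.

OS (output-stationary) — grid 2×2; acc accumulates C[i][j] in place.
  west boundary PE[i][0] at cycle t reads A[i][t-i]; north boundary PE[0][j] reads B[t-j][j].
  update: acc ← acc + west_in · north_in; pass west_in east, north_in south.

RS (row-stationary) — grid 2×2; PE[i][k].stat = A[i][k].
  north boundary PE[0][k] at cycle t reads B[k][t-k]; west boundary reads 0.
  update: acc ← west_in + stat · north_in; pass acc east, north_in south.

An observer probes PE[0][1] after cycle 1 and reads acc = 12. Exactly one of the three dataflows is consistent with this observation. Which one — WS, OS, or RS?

Under WS (2×2), PE[0][1]:
  t=0 PE[0][1]: acc=0 h=0 v=0
  t=1 PE[0][1]: acc=32 h=8 v=32
Under OS (2×2), PE[0][1]:
  t=0 PE[0][1]: acc=0 h=0 v=0
  t=1 PE[0][1]: acc=32 h=8 v=4
Under RS (2×2), PE[0][1]:
  t=0 PE[0][1]: acc=0 h=0 v=0
  t=1 PE[0][1]: acc=12 h=12 v=1

dataflow = RS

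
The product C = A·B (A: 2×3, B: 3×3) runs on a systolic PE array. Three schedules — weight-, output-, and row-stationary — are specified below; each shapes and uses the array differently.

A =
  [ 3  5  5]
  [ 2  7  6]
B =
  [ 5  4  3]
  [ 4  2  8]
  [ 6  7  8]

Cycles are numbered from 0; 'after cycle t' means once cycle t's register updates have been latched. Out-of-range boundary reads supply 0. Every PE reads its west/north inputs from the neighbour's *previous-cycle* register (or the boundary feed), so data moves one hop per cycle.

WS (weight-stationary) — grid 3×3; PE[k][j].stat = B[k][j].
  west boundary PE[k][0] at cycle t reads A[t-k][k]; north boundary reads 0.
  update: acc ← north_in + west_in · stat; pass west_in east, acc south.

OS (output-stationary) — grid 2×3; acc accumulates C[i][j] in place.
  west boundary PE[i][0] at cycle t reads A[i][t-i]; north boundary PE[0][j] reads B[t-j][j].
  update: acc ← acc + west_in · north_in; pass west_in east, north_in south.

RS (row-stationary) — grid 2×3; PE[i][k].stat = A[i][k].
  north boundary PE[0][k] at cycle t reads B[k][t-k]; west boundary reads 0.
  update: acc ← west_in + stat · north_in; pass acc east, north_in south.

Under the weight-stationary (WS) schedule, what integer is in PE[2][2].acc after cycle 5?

WS on a 3×3 grid — tracing PE[2][2] and its feeders:
  [0] (1,2) acc=0 (h:0 v:0)
  [0] (2,1) acc=0 (h:0 v:0)
  [0] (2,2) acc=0 (h:0 v:0)
  [1] (1,2) acc=0 (h:0 v:0)
  [1] (2,1) acc=0 (h:0 v:0)
  [1] (2,2) acc=0 (h:0 v:0)
  [2] (1,2) acc=0 (h:0 v:0)
  [2] (2,1) acc=0 (h:0 v:0)
  [2] (2,2) acc=0 (h:0 v:0)
  [3] (1,2) acc=49 (h:5 v:49)
  [3] (2,1) acc=57 (h:5 v:57)
  [3] (2,2) acc=0 (h:0 v:0)
  [4] (1,2) acc=62 (h:7 v:62)
  [4] (2,1) acc=64 (h:6 v:64)
  [4] (2,2) acc=89 (h:5 v:89)
  [5] (1,2) acc=0 (h:0 v:0)
  [5] (2,1) acc=0 (h:0 v:0)
  [5] (2,2) acc=110 (h:6 v:110)

PE[2][2].acc = 110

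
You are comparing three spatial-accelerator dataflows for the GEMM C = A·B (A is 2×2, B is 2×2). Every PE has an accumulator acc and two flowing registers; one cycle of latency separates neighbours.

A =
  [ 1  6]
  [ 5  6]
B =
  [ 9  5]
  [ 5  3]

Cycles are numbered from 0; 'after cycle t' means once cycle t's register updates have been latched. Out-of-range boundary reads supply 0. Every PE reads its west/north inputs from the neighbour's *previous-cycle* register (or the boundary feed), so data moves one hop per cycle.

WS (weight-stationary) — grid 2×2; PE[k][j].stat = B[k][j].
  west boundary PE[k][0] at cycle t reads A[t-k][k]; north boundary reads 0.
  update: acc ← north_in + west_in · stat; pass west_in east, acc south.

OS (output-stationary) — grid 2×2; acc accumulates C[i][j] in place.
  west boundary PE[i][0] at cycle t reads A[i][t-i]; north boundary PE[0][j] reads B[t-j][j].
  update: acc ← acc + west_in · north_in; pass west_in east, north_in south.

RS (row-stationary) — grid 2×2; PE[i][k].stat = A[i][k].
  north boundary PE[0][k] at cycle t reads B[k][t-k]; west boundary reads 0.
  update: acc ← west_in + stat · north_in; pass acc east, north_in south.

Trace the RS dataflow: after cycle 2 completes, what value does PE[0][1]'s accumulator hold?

RS on a 2×2 grid — tracing PE[0][1] and its feeders:
  @0  [0,0]  acc 9  |  →9  ↓9
  @0  [0,1]  acc 0  |  →0  ↓0
  @1  [0,0]  acc 5  |  →5  ↓5
  @1  [0,1]  acc 39  |  →39  ↓5
  @2  [0,0]  acc 0  |  →0  ↓0
  @2  [0,1]  acc 23  |  →23  ↓3

PE[0][1].acc = 23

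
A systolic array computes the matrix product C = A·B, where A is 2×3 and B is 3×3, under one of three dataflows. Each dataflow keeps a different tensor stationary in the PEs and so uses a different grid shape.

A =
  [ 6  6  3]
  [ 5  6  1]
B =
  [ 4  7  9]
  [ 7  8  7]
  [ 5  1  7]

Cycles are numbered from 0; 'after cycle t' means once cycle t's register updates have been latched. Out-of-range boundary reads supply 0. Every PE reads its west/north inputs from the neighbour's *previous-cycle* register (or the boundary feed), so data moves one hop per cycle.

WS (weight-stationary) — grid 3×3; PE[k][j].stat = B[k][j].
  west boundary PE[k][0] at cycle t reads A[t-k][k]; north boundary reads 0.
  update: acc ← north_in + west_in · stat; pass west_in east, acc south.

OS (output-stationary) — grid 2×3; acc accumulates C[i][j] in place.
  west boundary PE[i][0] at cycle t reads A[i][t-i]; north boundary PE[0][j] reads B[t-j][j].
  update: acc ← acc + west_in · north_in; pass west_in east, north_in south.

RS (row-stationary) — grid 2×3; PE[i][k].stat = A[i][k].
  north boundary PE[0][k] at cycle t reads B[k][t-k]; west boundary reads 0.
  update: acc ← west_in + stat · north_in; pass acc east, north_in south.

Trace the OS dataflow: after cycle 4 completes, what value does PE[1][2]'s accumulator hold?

OS (2×3). Following PE[1][2] plus its west/north inputs:
  c0 r0c2: 0 / 0 / 0
  c0 r1c1: 0 / 0 / 0
  c0 r1c2: 0 / 0 / 0
  c1 r0c2: 0 / 0 / 0
  c1 r1c1: 0 / 0 / 0
  c1 r1c2: 0 / 0 / 0
  c2 r0c2: 54 / 6 / 9
  c2 r1c1: 35 / 5 / 7
  c2 r1c2: 0 / 0 / 0
  c3 r0c2: 96 / 6 / 7
  c3 r1c1: 83 / 6 / 8
  c3 r1c2: 45 / 5 / 9
  c4 r0c2: 117 / 3 / 7
  c4 r1c1: 84 / 1 / 1
  c4 r1c2: 87 / 6 / 7

PE[1][2].acc = 87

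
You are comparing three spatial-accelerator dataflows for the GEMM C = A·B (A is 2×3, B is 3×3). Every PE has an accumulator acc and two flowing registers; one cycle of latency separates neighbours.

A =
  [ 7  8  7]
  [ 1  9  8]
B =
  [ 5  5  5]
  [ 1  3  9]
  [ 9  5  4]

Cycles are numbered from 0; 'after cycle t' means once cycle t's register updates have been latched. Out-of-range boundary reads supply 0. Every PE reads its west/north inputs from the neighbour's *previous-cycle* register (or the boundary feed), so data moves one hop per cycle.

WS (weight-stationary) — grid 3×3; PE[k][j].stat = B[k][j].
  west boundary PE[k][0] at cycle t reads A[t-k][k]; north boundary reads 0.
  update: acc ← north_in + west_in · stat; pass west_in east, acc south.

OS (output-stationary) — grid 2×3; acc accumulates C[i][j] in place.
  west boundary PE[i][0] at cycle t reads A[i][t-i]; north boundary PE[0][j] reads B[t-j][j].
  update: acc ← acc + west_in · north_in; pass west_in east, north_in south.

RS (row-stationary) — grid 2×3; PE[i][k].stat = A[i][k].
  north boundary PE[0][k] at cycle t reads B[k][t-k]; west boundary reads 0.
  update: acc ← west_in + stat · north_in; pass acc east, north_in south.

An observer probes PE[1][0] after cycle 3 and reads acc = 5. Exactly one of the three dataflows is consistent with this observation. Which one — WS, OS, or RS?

WS [3×3] PE[1][0] across cycles:
  c0 r1c0: 0 / 0 / 0
  c1 r1c0: 43 / 8 / 43
  c2 r1c0: 14 / 9 / 14
  c3 r1c0: 0 / 0 / 0
OS [2×3] PE[1][0] across cycles:
  c0 r1c0: 0 / 0 / 0
  c1 r1c0: 5 / 1 / 5
  c2 r1c0: 14 / 9 / 1
  c3 r1c0: 86 / 8 / 9
RS [2×3] PE[1][0] across cycles:
  c0 r1c0: 0 / 0 / 0
  c1 r1c0: 5 / 5 / 5
  c2 r1c0: 5 / 5 / 5
  c3 r1c0: 5 / 5 / 5

dataflow = RS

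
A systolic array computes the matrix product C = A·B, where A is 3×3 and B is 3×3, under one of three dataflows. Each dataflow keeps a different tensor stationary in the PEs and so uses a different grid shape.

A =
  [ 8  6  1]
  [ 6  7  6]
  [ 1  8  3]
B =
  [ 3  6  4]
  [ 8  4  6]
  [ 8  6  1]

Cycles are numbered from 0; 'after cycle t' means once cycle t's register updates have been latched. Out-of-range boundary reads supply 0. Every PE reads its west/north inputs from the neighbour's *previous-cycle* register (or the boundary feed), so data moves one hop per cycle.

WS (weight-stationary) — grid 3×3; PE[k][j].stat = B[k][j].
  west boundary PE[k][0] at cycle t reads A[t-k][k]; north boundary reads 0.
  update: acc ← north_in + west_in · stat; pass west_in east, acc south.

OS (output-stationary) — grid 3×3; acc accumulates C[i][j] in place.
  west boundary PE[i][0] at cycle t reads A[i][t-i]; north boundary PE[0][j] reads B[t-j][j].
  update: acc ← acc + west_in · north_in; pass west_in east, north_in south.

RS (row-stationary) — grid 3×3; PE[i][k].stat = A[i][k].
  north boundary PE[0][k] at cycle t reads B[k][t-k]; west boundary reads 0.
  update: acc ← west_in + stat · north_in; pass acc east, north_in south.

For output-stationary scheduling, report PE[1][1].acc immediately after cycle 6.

Tracing OS — 3×3 array, target PE[1][1]:
  after 0 — PE[0][1] acc=0, pass-E 0, pass-S 0
  after 0 — PE[1][0] acc=0, pass-E 0, pass-S 0
  after 0 — PE[1][1] acc=0, pass-E 0, pass-S 0
  after 1 — PE[0][1] acc=48, pass-E 8, pass-S 6
  after 1 — PE[1][0] acc=18, pass-E 6, pass-S 3
  after 1 — PE[1][1] acc=0, pass-E 0, pass-S 0
  after 2 — PE[0][1] acc=72, pass-E 6, pass-S 4
  after 2 — PE[1][0] acc=74, pass-E 7, pass-S 8
  after 2 — PE[1][1] acc=36, pass-E 6, pass-S 6
  after 3 — PE[0][1] acc=78, pass-E 1, pass-S 6
  after 3 — PE[1][0] acc=122, pass-E 6, pass-S 8
  after 3 — PE[1][1] acc=64, pass-E 7, pass-S 4
  after 4 — PE[0][1] acc=78, pass-E 0, pass-S 0
  after 4 — PE[1][0] acc=122, pass-E 0, pass-S 0
  after 4 — PE[1][1] acc=100, pass-E 6, pass-S 6
  after 5 — PE[0][1] acc=78, pass-E 0, pass-S 0
  after 5 — PE[1][0] acc=122, pass-E 0, pass-S 0
  after 5 — PE[1][1] acc=100, pass-E 0, pass-S 0
  after 6 — PE[0][1] acc=78, pass-E 0, pass-S 0
  after 6 — PE[1][0] acc=122, pass-E 0, pass-S 0
  after 6 — PE[1][1] acc=100, pass-E 0, pass-S 0

PE[1][1].acc = 100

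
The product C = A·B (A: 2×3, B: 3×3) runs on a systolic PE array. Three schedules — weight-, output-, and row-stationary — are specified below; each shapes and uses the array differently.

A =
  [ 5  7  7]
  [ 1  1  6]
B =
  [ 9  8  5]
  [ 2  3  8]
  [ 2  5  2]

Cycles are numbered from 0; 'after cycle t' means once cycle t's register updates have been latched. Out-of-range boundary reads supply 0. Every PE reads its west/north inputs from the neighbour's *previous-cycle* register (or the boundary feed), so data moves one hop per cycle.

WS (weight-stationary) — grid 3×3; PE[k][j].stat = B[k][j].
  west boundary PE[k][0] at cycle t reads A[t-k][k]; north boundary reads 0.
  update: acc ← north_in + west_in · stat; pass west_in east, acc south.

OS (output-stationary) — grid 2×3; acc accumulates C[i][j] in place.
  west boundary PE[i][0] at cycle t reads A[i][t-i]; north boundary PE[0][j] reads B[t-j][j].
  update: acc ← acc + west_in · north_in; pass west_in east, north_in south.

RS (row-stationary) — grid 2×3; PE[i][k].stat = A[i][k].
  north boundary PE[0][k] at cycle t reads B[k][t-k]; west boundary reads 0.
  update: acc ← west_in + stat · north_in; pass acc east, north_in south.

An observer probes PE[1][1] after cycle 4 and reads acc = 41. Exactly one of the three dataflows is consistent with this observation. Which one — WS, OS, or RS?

WS [3×3] PE[1][1] across cycles:
  @0  [1,1]  acc 0  |  →0  ↓0
  @1  [1,1]  acc 0  |  →0  ↓0
  @2  [1,1]  acc 61  |  →7  ↓61
  @3  [1,1]  acc 11  |  →1  ↓11
  @4  [1,1]  acc 0  |  →0  ↓0
OS [2×3] PE[1][1] across cycles:
  @0  [1,1]  acc 0  |  →0  ↓0
  @1  [1,1]  acc 0  |  →0  ↓0
  @2  [1,1]  acc 8  |  →1  ↓8
  @3  [1,1]  acc 11  |  →1  ↓3
  @4  [1,1]  acc 41  |  →6  ↓5
RS [2×3] PE[1][1] across cycles:
  @0  [1,1]  acc 0  |  →0  ↓0
  @1  [1,1]  acc 0  |  →0  ↓0
  @2  [1,1]  acc 11  |  →11  ↓2
  @3  [1,1]  acc 11  |  →11  ↓3
  @4  [1,1]  acc 13  |  →13  ↓8

dataflow = OS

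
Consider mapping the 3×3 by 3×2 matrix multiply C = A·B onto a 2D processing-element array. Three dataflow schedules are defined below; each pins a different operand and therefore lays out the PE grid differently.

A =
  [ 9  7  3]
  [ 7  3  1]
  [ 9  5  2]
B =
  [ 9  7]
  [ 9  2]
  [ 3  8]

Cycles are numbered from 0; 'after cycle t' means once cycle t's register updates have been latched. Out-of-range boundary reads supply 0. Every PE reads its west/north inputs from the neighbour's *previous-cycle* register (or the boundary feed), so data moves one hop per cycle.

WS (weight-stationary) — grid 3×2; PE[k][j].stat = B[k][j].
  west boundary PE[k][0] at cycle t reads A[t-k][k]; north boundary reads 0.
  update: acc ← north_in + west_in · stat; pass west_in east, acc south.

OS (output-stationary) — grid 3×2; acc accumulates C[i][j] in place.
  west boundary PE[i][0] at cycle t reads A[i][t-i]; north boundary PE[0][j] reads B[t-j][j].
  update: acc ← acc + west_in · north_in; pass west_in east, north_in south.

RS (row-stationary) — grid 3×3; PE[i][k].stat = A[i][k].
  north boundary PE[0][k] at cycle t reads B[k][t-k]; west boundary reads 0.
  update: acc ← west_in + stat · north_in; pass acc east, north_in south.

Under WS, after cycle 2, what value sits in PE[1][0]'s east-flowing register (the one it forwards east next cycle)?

Tracing WS — 3×2 array, target PE[1][0]:
  [0] (0,0) acc=81 (h:9 v:81)
  [0] (1,0) acc=0 (h:0 v:0)
  [1] (0,0) acc=63 (h:7 v:63)
  [1] (1,0) acc=144 (h:7 v:144)
  [2] (0,0) acc=81 (h:9 v:81)
  [2] (1,0) acc=90 (h:3 v:90)

register = 3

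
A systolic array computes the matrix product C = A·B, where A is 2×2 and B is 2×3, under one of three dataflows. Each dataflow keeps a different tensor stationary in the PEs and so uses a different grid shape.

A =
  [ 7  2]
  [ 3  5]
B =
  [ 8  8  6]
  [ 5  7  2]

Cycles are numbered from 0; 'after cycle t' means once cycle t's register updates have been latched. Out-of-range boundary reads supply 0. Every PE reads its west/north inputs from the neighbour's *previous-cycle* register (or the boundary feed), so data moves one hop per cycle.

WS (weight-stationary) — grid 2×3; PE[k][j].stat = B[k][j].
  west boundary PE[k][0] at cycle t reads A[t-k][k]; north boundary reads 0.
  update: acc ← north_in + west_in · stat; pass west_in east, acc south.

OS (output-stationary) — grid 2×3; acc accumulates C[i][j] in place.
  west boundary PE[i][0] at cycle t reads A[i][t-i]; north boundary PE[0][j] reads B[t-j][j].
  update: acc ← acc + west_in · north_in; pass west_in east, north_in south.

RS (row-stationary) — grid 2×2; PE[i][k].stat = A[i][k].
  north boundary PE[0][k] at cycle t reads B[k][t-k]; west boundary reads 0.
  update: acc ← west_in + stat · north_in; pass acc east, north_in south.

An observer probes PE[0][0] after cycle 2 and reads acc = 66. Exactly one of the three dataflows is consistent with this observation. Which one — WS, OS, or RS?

dataflow = OS

WS (2×3 grid), PE[0][0]:
  c0 r0c0: 56 / 7 / 56
  c1 r0c0: 24 / 3 / 24
  c2 r0c0: 0 / 0 / 0
OS (2×3 grid), PE[0][0]:
  c0 r0c0: 56 / 7 / 8
  c1 r0c0: 66 / 2 / 5
  c2 r0c0: 66 / 0 / 0
RS (2×2 grid), PE[0][0]:
  c0 r0c0: 56 / 56 / 8
  c1 r0c0: 56 / 56 / 8
  c2 r0c0: 42 / 42 / 6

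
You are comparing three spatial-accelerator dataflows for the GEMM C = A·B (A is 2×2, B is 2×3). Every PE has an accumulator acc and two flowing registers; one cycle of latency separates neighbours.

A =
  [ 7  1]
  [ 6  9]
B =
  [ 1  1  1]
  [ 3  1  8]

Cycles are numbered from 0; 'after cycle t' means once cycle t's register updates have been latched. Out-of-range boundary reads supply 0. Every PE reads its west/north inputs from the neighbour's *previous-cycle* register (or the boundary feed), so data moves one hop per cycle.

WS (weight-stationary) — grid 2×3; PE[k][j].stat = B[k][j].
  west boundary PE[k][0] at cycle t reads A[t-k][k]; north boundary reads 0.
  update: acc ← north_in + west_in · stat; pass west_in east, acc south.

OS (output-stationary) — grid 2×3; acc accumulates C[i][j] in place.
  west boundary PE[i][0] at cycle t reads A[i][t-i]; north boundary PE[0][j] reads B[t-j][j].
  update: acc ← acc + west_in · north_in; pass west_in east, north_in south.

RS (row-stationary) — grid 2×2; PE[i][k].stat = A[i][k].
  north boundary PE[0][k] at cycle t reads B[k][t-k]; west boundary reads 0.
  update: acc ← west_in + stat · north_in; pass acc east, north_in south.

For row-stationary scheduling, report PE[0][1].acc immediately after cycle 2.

RS 2×2: PE[0][1] cycle-by-cycle (with neighbour feeds):
  after 0 — PE[0][0] acc=7, pass-E 7, pass-S 1
  after 0 — PE[0][1] acc=0, pass-E 0, pass-S 0
  after 1 — PE[0][0] acc=7, pass-E 7, pass-S 1
  after 1 — PE[0][1] acc=10, pass-E 10, pass-S 3
  after 2 — PE[0][0] acc=7, pass-E 7, pass-S 1
  after 2 — PE[0][1] acc=8, pass-E 8, pass-S 1

PE[0][1].acc = 8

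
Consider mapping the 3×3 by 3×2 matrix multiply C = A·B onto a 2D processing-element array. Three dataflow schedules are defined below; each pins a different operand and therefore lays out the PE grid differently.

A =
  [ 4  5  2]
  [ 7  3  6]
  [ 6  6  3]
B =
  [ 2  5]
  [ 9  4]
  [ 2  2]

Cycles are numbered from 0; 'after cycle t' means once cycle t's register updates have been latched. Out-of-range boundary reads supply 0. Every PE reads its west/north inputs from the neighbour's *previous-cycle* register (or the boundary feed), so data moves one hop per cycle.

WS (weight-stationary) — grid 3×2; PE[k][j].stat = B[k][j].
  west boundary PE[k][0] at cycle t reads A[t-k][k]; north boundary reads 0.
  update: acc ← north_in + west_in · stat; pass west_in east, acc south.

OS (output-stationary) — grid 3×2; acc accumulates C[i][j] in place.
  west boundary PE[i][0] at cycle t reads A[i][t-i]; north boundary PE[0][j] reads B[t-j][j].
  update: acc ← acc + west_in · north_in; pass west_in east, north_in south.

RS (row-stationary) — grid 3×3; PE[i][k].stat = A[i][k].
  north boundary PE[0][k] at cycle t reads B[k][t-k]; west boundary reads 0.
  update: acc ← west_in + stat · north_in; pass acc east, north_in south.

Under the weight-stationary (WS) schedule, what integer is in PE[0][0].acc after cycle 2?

PE[0][0].acc = 12

WS 3×2: PE[0][0] cycle-by-cycle (with neighbour feeds):
  0: (0,0).acc=8  regs=<4,8>
  1: (0,0).acc=14  regs=<7,14>
  2: (0,0).acc=12  regs=<6,12>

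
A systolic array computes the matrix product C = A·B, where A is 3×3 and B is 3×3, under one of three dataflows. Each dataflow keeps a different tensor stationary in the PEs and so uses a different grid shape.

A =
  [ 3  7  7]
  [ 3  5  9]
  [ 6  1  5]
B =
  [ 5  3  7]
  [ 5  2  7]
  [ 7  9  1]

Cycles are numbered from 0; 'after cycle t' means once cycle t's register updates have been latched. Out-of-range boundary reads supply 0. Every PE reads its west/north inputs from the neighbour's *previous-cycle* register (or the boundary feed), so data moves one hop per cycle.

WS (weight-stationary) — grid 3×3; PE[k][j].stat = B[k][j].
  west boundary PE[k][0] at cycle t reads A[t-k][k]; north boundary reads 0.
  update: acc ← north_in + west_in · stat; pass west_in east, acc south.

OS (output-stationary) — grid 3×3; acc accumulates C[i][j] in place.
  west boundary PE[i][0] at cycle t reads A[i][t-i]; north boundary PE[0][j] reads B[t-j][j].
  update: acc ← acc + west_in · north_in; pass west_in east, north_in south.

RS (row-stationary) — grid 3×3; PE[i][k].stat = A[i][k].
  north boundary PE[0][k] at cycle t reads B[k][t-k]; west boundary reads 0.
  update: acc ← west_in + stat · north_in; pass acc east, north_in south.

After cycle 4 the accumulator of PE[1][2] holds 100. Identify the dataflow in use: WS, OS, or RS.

WS [3×3] PE[1][2] across cycles:
  cycle 0: PE[1][2] → acc 0, east 0, south 0
  cycle 1: PE[1][2] → acc 0, east 0, south 0
  cycle 2: PE[1][2] → acc 0, east 0, south 0
  cycle 3: PE[1][2] → acc 70, east 7, south 70
  cycle 4: PE[1][2] → acc 56, east 5, south 56
OS [3×3] PE[1][2] across cycles:
  cycle 0: PE[1][2] → acc 0, east 0, south 0
  cycle 1: PE[1][2] → acc 0, east 0, south 0
  cycle 2: PE[1][2] → acc 0, east 0, south 0
  cycle 3: PE[1][2] → acc 21, east 3, south 7
  cycle 4: PE[1][2] → acc 56, east 5, south 7
RS [3×3] PE[1][2] across cycles:
  cycle 0: PE[1][2] → acc 0, east 0, south 0
  cycle 1: PE[1][2] → acc 0, east 0, south 0
  cycle 2: PE[1][2] → acc 0, east 0, south 0
  cycle 3: PE[1][2] → acc 103, east 103, south 7
  cycle 4: PE[1][2] → acc 100, east 100, south 9

dataflow = RS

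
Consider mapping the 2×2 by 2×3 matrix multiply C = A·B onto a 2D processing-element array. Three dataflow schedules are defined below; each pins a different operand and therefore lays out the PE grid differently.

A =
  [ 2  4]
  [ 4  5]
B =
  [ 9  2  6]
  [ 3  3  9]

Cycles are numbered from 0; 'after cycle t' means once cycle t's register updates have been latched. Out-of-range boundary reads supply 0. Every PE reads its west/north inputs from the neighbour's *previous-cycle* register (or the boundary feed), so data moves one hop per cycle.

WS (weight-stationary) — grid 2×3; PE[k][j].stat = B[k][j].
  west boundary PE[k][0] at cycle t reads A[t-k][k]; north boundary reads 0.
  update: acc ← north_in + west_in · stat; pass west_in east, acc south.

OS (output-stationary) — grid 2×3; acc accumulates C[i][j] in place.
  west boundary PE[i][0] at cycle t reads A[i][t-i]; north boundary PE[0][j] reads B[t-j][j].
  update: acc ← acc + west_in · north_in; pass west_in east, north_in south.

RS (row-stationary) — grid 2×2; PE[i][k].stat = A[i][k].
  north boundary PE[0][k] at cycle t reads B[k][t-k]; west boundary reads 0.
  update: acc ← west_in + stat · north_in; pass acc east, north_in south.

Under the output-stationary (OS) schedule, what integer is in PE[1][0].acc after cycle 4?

OS 2×3: PE[1][0] cycle-by-cycle (with neighbour feeds):
  after 0 — PE[0][0] acc=18, pass-E 2, pass-S 9
  after 0 — PE[1][0] acc=0, pass-E 0, pass-S 0
  after 1 — PE[0][0] acc=30, pass-E 4, pass-S 3
  after 1 — PE[1][0] acc=36, pass-E 4, pass-S 9
  after 2 — PE[0][0] acc=30, pass-E 0, pass-S 0
  after 2 — PE[1][0] acc=51, pass-E 5, pass-S 3
  after 3 — PE[0][0] acc=30, pass-E 0, pass-S 0
  after 3 — PE[1][0] acc=51, pass-E 0, pass-S 0
  after 4 — PE[0][0] acc=30, pass-E 0, pass-S 0
  after 4 — PE[1][0] acc=51, pass-E 0, pass-S 0

PE[1][0].acc = 51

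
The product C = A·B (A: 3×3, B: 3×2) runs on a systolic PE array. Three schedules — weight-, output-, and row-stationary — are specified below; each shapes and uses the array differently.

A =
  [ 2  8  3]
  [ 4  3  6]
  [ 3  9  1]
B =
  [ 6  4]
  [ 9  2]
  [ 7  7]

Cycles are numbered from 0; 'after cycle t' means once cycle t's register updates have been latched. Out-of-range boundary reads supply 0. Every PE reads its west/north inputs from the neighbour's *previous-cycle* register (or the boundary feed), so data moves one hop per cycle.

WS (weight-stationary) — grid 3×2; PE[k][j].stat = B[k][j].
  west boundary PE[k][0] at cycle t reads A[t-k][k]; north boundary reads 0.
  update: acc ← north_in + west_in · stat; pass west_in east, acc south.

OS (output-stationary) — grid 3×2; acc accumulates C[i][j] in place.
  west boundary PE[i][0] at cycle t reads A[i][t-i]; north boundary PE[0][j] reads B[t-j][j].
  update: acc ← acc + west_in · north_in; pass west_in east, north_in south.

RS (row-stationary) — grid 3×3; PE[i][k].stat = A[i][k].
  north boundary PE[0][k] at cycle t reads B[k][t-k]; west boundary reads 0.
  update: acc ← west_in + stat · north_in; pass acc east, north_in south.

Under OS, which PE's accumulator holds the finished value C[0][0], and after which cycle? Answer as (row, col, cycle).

OS — PE[0][0] is where C[0][0] collects:
  c0 r0c0: 12 / 2 / 6
  c1 r0c0: 84 / 8 / 9
  c2 r0c0: 105 / 3 / 7

(row, col, cycle) = (0, 0, 2)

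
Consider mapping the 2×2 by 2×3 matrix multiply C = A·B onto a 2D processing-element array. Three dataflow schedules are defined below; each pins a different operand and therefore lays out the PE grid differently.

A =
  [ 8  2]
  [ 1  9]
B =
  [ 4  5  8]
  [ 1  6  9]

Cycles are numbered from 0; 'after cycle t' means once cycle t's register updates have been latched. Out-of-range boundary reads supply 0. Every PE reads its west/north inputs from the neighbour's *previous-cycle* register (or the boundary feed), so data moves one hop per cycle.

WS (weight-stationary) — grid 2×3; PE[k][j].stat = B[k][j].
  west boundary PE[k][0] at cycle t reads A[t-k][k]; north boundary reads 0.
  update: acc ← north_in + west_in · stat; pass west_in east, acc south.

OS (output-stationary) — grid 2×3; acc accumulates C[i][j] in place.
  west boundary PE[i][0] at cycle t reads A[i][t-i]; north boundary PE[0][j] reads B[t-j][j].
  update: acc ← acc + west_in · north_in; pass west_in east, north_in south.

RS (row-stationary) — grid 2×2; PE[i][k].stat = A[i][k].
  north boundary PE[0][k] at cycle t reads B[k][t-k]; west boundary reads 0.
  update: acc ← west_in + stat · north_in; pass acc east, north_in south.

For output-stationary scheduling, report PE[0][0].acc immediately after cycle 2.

PE[0][0].acc = 34

OS (2×3). Following PE[0][0] plus its west/north inputs:
  0: (0,0).acc=32  regs=<8,4>
  1: (0,0).acc=34  regs=<2,1>
  2: (0,0).acc=34  regs=<0,0>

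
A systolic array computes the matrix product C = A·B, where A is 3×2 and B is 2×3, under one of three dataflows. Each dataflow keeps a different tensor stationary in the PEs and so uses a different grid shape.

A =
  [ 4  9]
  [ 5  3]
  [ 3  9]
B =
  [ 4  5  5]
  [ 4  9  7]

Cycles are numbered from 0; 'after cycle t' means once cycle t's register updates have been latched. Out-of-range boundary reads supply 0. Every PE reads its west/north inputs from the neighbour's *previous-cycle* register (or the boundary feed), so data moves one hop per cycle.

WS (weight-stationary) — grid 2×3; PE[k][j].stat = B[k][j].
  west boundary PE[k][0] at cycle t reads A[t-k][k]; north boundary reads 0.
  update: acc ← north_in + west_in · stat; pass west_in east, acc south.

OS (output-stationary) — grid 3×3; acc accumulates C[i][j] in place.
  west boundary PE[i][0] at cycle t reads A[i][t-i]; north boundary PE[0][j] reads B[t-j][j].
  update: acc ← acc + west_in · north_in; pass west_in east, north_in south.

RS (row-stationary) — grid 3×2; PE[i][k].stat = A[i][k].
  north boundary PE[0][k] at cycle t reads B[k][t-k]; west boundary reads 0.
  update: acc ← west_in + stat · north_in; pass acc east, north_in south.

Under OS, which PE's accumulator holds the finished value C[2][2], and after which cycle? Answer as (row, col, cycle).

(row, col, cycle) = (2, 2, 5)

OS — PE[2][2] is where C[2][2] collects:
  [0] (2,2) acc=0 (h:0 v:0)
  [1] (2,2) acc=0 (h:0 v:0)
  [2] (2,2) acc=0 (h:0 v:0)
  [3] (2,2) acc=0 (h:0 v:0)
  [4] (2,2) acc=15 (h:3 v:5)
  [5] (2,2) acc=78 (h:9 v:7)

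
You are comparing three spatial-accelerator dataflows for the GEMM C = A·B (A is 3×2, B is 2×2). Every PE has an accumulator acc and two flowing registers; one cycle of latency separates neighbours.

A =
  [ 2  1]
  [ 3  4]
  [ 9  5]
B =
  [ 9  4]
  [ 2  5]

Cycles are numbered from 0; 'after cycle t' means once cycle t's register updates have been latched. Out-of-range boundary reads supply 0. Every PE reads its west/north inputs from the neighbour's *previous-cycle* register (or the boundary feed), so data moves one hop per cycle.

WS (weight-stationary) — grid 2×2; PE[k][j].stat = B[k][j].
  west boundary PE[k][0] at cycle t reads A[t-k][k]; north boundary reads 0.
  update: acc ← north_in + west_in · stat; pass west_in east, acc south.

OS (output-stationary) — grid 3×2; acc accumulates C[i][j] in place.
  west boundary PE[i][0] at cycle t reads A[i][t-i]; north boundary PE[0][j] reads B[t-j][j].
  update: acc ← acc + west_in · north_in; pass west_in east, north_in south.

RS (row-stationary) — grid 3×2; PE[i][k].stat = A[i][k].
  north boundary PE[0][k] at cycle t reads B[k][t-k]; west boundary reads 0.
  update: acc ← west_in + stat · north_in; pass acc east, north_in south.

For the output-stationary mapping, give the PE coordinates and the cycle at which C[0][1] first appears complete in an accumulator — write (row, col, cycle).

OS — PE[0][1] is where C[0][1] collects:
  @0  [0,1]  acc 0  |  →0  ↓0
  @1  [0,1]  acc 8  |  →2  ↓4
  @2  [0,1]  acc 13  |  →1  ↓5

(row, col, cycle) = (0, 1, 2)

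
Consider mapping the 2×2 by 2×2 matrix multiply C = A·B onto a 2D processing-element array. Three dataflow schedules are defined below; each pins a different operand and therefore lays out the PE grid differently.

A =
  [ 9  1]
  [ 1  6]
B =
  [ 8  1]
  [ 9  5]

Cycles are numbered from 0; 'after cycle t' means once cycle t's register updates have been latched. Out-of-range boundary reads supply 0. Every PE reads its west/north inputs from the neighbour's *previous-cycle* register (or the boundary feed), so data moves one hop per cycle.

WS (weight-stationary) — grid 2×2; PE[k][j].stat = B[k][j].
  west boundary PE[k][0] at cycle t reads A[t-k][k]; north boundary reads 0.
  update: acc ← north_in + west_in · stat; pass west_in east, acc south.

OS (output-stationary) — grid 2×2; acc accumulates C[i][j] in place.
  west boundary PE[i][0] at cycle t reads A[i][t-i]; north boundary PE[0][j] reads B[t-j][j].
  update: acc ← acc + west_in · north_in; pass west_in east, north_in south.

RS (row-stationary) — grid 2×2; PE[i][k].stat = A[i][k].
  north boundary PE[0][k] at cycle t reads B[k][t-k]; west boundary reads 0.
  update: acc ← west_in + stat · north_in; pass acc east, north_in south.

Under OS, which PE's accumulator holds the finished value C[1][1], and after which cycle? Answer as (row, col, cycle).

(row, col, cycle) = (1, 1, 3)

OS — PE[1][1] is where C[1][1] collects:
  c0 r1c1: 0 / 0 / 0
  c1 r1c1: 0 / 0 / 0
  c2 r1c1: 1 / 1 / 1
  c3 r1c1: 31 / 6 / 5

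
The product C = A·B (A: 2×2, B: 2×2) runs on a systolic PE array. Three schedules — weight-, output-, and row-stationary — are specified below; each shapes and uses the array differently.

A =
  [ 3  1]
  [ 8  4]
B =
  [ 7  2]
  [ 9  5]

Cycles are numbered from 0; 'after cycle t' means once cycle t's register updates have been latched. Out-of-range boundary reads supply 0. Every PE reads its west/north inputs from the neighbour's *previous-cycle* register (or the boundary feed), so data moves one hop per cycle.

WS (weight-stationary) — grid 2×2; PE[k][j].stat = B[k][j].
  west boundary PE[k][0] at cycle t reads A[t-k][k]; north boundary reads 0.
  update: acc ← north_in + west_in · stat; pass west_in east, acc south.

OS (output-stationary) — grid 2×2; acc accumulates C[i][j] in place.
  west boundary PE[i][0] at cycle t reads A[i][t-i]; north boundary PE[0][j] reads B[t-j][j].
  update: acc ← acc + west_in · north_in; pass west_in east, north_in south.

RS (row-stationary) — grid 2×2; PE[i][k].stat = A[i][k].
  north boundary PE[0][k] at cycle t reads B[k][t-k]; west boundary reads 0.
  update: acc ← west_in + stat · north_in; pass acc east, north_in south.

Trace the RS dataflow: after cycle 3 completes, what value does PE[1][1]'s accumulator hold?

RS on a 2×2 grid — tracing PE[1][1] and its feeders:
  after 0 — PE[0][1] acc=0, pass-E 0, pass-S 0
  after 0 — PE[1][0] acc=0, pass-E 0, pass-S 0
  after 0 — PE[1][1] acc=0, pass-E 0, pass-S 0
  after 1 — PE[0][1] acc=30, pass-E 30, pass-S 9
  after 1 — PE[1][0] acc=56, pass-E 56, pass-S 7
  after 1 — PE[1][1] acc=0, pass-E 0, pass-S 0
  after 2 — PE[0][1] acc=11, pass-E 11, pass-S 5
  after 2 — PE[1][0] acc=16, pass-E 16, pass-S 2
  after 2 — PE[1][1] acc=92, pass-E 92, pass-S 9
  after 3 — PE[0][1] acc=0, pass-E 0, pass-S 0
  after 3 — PE[1][0] acc=0, pass-E 0, pass-S 0
  after 3 — PE[1][1] acc=36, pass-E 36, pass-S 5

PE[1][1].acc = 36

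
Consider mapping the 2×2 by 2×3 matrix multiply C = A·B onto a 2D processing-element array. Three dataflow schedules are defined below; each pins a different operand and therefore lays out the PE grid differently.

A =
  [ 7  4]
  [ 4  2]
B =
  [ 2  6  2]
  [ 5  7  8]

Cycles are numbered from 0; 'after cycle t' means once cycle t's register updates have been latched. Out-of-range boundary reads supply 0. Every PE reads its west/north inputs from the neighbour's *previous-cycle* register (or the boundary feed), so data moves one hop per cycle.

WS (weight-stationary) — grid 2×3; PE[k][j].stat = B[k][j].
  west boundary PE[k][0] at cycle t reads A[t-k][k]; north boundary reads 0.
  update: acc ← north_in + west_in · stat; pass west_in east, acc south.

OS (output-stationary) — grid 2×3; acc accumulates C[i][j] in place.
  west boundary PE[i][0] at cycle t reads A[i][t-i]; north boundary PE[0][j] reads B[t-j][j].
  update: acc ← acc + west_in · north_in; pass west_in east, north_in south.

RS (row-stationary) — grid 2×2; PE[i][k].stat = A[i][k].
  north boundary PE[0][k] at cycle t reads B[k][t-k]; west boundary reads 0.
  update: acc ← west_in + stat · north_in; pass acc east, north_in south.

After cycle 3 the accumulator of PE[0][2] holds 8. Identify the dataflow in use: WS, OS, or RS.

— WS: 2×3; PE[0][2] trace:
  step 0 · PE0,2: acc=0; fwd→0 fwd↓0
  step 1 · PE0,2: acc=0; fwd→0 fwd↓0
  step 2 · PE0,2: acc=14; fwd→7 fwd↓14
  step 3 · PE0,2: acc=8; fwd→4 fwd↓8
— OS: 2×3; PE[0][2] trace:
  step 0 · PE0,2: acc=0; fwd→0 fwd↓0
  step 1 · PE0,2: acc=0; fwd→0 fwd↓0
  step 2 · PE0,2: acc=14; fwd→7 fwd↓2
  step 3 · PE0,2: acc=46; fwd→4 fwd↓8
RS (2×2): PE[0][2] does not exist.

dataflow = WS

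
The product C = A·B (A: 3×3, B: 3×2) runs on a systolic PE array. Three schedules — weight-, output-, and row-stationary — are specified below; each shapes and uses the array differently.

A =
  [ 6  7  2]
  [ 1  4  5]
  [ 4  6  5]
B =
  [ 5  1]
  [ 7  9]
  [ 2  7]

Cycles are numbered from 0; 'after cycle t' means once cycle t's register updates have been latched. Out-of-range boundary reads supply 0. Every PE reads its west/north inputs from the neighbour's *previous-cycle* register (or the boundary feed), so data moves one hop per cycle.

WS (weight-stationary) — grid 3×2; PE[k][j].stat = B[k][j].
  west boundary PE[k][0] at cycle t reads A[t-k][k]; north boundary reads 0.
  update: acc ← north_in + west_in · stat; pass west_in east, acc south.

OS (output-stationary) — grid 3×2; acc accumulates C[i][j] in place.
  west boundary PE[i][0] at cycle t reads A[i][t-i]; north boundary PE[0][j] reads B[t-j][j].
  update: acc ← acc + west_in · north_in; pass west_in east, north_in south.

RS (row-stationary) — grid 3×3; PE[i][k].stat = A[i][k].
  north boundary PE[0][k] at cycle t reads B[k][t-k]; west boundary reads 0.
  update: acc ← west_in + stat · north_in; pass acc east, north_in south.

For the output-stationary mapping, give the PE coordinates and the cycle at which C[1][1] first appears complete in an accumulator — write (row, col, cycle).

OS: C[1][1] accumulates in PE[1][1]:
  after 0 — PE[1][1] acc=0, pass-E 0, pass-S 0
  after 1 — PE[1][1] acc=0, pass-E 0, pass-S 0
  after 2 — PE[1][1] acc=1, pass-E 1, pass-S 1
  after 3 — PE[1][1] acc=37, pass-E 4, pass-S 9
  after 4 — PE[1][1] acc=72, pass-E 5, pass-S 7

(row, col, cycle) = (1, 1, 4)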